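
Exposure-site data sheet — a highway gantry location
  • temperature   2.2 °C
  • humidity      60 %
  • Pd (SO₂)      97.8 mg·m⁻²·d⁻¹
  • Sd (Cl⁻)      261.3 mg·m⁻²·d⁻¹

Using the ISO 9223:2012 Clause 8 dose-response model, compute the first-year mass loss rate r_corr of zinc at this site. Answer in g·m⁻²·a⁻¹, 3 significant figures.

r_corr = 13.9 g·m⁻²·a⁻¹

zinc: f(T) = +0.038·(T−10) [T≤10 °C] = -0.2964
  sulphur-dioxide contribution → 1.138 μm/a
  chloride contribution → 0.8137 μm/a
  ⇒ r_corr(zinc) = 1.952 μm/a
Convert to mass loss: 1.952 μm/a × 7.14 g/cm³ = 13.94 g·m⁻²·a⁻¹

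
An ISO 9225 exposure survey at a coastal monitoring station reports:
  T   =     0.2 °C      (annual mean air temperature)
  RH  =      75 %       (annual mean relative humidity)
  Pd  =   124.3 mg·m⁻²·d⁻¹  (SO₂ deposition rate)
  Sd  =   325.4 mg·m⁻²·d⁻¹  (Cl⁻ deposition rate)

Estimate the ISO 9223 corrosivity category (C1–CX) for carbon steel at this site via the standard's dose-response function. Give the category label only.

C4

carbon steel: T≤10 °C ⇒ hinge +0.150·(0.2−10) = -1.4700
  SO₂ term: 1.77·124.3^0.52·exp(0.02·75-1.4700) = 22.39
  Cl⁻ term: 0.102·325.4^0.62·exp(0.033·75+0.04·0.2) = 44.12
  sum: 22.39 + 44.12 → r_corr = 66.52 μm/a
ISO 9223 Table 2 (carbon steel): 50 < 66.5 ≤ 80 μm/a ⇒ C4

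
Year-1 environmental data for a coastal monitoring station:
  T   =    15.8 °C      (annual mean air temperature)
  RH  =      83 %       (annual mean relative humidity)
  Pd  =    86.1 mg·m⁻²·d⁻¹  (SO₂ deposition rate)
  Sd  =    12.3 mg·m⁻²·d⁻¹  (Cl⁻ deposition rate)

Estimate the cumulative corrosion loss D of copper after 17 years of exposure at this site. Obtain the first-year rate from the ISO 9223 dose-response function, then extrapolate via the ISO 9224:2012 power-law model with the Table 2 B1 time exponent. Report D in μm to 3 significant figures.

D(17) = 15.2 μm

copper: temperature factor f = -0.080·(5.8) = -0.4640
  SO₂ term: 0.0053·86.1^0.26·exp(0.059·83-0.4640) = 1.421
  Sd branch = 0.01025·Sd^0.27·e^(0.036·RH+0.049·T) = 0.8688 μm/a
  sum: 1.421 + 0.8688 → r_corr = 2.29 μm/a
Power-law: D(17) = r_corr · 17^0.667
  D(17) = 2.29 × 17^0.667 = 2.29 × 6.618 = 15.15 μm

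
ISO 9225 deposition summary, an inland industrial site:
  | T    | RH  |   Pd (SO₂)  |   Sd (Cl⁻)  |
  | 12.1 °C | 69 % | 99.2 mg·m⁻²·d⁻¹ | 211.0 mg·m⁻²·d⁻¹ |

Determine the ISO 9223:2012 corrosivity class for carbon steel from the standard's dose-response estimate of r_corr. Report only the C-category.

C5

carbon steel: temperature factor f = -0.054·(2.1) = -0.1134
  sulphur-dioxide contribution → 68.59 μm/a
  chloride contribution → 44.54 μm/a
  ⇒ r_corr(carbon steel) = 113.1 μm/a
113 μm/a falls in (80, 200] for carbon steel → category C5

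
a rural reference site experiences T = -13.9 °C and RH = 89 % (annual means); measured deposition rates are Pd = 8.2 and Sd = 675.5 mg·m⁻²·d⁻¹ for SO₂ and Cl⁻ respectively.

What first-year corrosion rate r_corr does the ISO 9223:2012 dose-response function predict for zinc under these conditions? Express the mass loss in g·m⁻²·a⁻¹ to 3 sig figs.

zinc: temperature factor f = +0.038·(-23.9) = -0.9082
  sulphur-dioxide contribution → 0.7875 μm/a
  chloride contribution → 0.4488 μm/a
  total first-year rate 1.236 μm/a
Convert to mass loss: 1.236 μm/a × 7.14 g/cm³ = 8.827 g·m⁻²·a⁻¹

r_corr = 8.83 g·m⁻²·a⁻¹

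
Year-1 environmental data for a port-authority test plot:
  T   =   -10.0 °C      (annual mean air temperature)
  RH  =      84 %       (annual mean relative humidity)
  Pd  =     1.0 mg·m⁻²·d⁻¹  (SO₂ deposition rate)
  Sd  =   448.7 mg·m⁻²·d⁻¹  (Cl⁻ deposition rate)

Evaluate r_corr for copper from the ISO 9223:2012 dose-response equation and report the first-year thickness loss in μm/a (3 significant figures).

copper: T≤10 °C ⇒ hinge +0.126·(-10.0−10) = -2.5200
  sulphur-dioxide contribution → 0.06056 μm/a
  chloride contribution → 0.6718 μm/a
  ⇒ r_corr(copper) = 0.7324 μm/a

r_corr = 0.732 μm/a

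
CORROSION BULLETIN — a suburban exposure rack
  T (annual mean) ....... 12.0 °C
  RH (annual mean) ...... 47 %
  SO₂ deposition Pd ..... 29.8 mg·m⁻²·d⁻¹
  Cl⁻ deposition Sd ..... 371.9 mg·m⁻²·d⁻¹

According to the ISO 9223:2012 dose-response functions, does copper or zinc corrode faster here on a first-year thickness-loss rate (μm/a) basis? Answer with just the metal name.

zinc

copper: T>10 °C ⇒ hinge -0.080·(12.0−10) = -0.1600
  Pd branch = 0.0053·Pd^0.26·e^(0.059·RH+f) = 0.1747 μm/a
  Sd branch = 0.01025·Sd^0.27·e^(0.036·RH+0.049·T) = 0.4954 μm/a
  r_corr = 0.1747 + 0.4954 = 0.6701 μm/a
zinc: T>10 °C ⇒ hinge -0.071·(12.0−10) = -0.1420
  SO₂ term: 0.0129·29.8^0.44·exp(0.046·47-0.1420) = 0.433
  Sd branch = 0.0175·Sd^0.57·e^(0.008·RH+0.085·T) = 2.063 μm/a
  sum: 0.433 + 2.063 → r_corr = 2.496 μm/a
Ordering by μm/a: zinc (2.5) > copper (0.67)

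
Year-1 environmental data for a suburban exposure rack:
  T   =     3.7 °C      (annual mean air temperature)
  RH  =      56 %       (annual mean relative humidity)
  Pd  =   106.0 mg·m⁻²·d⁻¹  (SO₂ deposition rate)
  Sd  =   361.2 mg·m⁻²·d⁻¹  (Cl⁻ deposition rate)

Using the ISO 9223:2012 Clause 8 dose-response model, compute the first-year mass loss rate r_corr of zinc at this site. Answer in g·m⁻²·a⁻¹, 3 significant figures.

zinc: T≤10 °C ⇒ hinge +0.038·(3.7−10) = -0.2394
  sulphur-dioxide contribution → 1.039 μm/a
  chloride contribution → 1.077 μm/a
  total first-year rate 2.115 μm/a
Convert to mass loss: 2.115 μm/a × 7.14 g/cm³ = 15.1 g·m⁻²·a⁻¹

r_corr = 15.1 g·m⁻²·a⁻¹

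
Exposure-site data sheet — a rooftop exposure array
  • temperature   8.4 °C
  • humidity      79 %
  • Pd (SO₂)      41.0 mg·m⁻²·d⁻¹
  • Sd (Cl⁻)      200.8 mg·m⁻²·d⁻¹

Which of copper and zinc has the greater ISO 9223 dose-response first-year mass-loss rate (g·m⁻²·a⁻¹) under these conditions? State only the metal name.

zinc

copper: temperature factor f = +0.126·(-1.6) = -0.2016
  Pd branch = 0.0053·Pd^0.26·e^(0.059·RH+f) = 1.203 μm/a
  Cl⁻ term: 0.01025·200.8^0.27·exp(0.036·79+0.049·8.4) = 1.113
  sum: 1.203 + 1.113 → r_corr = 2.316 μm/a
  mass loss = 2.316 μm/a × 8.96 g/cm³ = 20.75 g·m⁻²·a⁻¹
zinc: T≤10 °C ⇒ hinge +0.038·(8.4−10) = -0.0608
  Pd branch = 0.0129·Pd^0.44·e^(0.046·RH+f) = 2.355 μm/a
  Sd branch = 0.0175·Sd^0.57·e^(0.008·RH+0.085·T) = 1.381 μm/a
  sum: 2.355 + 1.381 → r_corr = 3.736 μm/a
  mass loss = 3.736 μm/a × 7.14 g/cm³ = 26.68 g·m⁻²·a⁻¹
Ordering by g·m⁻²·a⁻¹: zinc (26.7) > copper (20.7)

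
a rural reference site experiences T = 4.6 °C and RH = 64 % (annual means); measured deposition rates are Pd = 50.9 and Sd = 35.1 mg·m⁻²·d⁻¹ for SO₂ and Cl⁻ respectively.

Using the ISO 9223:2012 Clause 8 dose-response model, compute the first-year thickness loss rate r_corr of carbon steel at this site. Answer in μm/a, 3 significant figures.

carbon steel: temperature factor f = +0.150·(-5.4) = -0.8100
  sulphur-dioxide contribution → 21.86 μm/a
  chloride contribution → 9.201 μm/a
  total first-year rate 31.06 μm/a

r_corr = 31.1 μm/a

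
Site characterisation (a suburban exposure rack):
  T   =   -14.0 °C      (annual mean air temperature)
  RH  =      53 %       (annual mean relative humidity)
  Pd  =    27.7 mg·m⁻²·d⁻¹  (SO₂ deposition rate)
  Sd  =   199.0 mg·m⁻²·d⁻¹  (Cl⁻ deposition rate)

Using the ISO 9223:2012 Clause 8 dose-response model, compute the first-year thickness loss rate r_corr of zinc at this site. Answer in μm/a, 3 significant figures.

zinc: temperature factor f = +0.038·(-24.0) = -0.9120
  Pd branch = 0.0129·Pd^0.44·e^(0.046·RH+f) = 0.2559 μm/a
  Cl⁻ term: 0.0175·199.0^0.57·exp(0.008·53+0.085·-14.0) = 0.1662
  sum: 0.2559 + 0.1662 → r_corr = 0.4221 μm/a

r_corr = 0.422 μm/a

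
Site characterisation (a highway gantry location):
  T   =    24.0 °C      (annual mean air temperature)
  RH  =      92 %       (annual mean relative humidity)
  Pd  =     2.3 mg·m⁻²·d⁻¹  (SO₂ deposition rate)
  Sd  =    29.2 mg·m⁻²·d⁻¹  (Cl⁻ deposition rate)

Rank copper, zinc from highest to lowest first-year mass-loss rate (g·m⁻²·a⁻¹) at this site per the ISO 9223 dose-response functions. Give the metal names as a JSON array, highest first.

copper: temperature factor f = -0.080·(14.0) = -1.1200
  sulphur-dioxide contribution → 0.489 μm/a
  chloride contribution → 2.267 μm/a
  ⇒ r_corr(copper) = 2.756 μm/a
  mass loss = 2.756 μm/a × 8.96 g/cm³ = 24.7 g·m⁻²·a⁻¹
zinc: temperature factor f = -0.071·(14.0) = -0.9940
  sulphur-dioxide contribution → 0.4742 μm/a
  chloride contribution → 1.923 μm/a
  ⇒ r_corr(zinc) = 2.397 μm/a
  mass loss = 2.397 μm/a × 7.14 g/cm³ = 17.11 g·m⁻²·a⁻¹
Ordering by g·m⁻²·a⁻¹: copper (24.7) > zinc (17.1)

["copper", "zinc"]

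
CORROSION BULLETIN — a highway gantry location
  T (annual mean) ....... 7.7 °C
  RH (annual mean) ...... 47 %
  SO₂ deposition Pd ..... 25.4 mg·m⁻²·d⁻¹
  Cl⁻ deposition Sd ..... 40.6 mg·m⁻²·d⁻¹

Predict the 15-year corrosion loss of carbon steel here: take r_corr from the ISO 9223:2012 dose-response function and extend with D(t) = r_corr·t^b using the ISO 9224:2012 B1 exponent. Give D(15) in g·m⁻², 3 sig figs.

D(15) = 769 g·m⁻²

carbon steel: f(T) = +0.150·(T−10) [T≤10 °C] = -0.3450
  Pd branch = 1.77·Pd^0.52·e^(0.02·RH+f) = 17.25 μm/a
  Sd branch = 0.102·Sd^0.62·e^(0.033·RH+0.04·T) = 6.505 μm/a
  r_corr = 17.25 + 6.505 = 23.76 μm/a
Power-law: D(15) = r_corr · 15^0.523
  D(15) = 23.76 × 15^0.523 = 23.76 × 4.122 = 97.93 μm
  Mass loss = 97.93 μm × 7.85 g/cm³ = 768.8 g·m⁻²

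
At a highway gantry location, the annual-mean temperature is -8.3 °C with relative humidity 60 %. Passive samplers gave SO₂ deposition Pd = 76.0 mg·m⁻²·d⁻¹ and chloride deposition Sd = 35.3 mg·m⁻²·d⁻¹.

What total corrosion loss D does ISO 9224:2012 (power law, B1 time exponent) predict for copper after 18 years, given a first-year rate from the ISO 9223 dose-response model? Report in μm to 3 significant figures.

copper: T≤10 °C ⇒ hinge +0.126·(-8.3−10) = -2.3058
  sulphur-dioxide contribution → 0.05614 μm/a
  chloride contribution → 0.1549 μm/a
  ⇒ r_corr(copper) = 0.211 μm/a
Long-term exponent b (ISO 9224 Table 2, B1) = 0.667
  D(18) = 0.211 × 18^0.667 = 0.211 × 6.875 = 1.451 μm

D(18) = 1.45 μm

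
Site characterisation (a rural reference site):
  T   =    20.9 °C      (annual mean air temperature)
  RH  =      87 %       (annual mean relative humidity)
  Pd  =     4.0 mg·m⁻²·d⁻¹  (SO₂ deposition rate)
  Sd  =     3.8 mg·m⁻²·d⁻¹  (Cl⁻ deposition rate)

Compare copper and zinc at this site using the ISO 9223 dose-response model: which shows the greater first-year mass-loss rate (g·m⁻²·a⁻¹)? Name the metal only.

copper: f(T) = -0.080·(T−10) [T>10 °C] = -0.8720
  SO₂ term: 0.0053·4.0^0.26·exp(0.059·87-0.8720) = 0.5387
  Sd branch = 0.01025·Sd^0.27·e^(0.036·RH+0.049·T) = 0.9381 μm/a
  sum: 0.5387 + 0.9381 → r_corr = 1.477 μm/a
  mass loss = 1.477 μm/a × 8.96 g/cm³ = 13.23 g·m⁻²·a⁻¹
zinc: T>10 °C ⇒ hinge -0.071·(20.9−10) = -0.7739
  Pd branch = 0.0129·Pd^0.44·e^(0.046·RH+f) = 0.599 μm/a
  Sd branch = 0.0175·Sd^0.57·e^(0.008·RH+0.085·T) = 0.4439 μm/a
  r_corr = 0.599 + 0.4439 = 1.043 μm/a
  mass loss = 1.043 μm/a × 7.14 g/cm³ = 7.447 g·m⁻²·a⁻¹
Ordering by g·m⁻²·a⁻¹: copper (13.2) > zinc (7.45)

copper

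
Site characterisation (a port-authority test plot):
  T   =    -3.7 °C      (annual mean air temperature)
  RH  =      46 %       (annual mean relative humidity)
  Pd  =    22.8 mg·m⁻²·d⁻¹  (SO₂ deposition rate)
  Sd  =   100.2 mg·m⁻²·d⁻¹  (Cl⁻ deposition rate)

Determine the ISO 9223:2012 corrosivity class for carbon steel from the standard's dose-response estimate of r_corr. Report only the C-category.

C2

carbon steel: temperature factor f = +0.150·(-13.7) = -2.0550
  Pd branch = 1.77·Pd^0.52·e^(0.02·RH+f) = 2.892 μm/a
  Cl⁻ term: 0.102·100.2^0.62·exp(0.033·46+0.04·-3.7) = 6.984
  sum: 2.892 + 6.984 → r_corr = 9.876 μm/a
9.88 μm/a falls in (1.3, 25] for carbon steel → category C2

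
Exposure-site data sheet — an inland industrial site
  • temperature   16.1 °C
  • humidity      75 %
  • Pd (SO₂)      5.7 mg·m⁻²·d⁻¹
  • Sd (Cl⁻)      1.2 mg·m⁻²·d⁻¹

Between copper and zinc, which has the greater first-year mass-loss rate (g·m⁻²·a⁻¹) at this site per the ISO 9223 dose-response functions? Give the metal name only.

copper: f(T) = -0.080·(T−10) [T>10 °C] = -0.4880
  SO₂ term: 0.0053·5.7^0.26·exp(0.059·75-0.4880) = 0.4272
  Cl⁻ term: 0.01025·1.2^0.27·exp(0.036·75+0.049·16.1) = 0.3526
  sum: 0.4272 + 0.3526 → r_corr = 0.7798 μm/a
  mass loss = 0.7798 μm/a × 8.96 g/cm³ = 6.987 g·m⁻²·a⁻¹
zinc: temperature factor f = -0.071·(6.1) = -0.4331
  Pd branch = 0.0129·Pd^0.44·e^(0.046·RH+f) = 0.5668 μm/a
  Sd branch = 0.0175·Sd^0.57·e^(0.008·RH+0.085·T) = 0.139 μm/a
  sum: 0.5668 + 0.139 → r_corr = 0.7058 μm/a
  mass loss = 0.7058 μm/a × 7.14 g/cm³ = 5.039 g·m⁻²·a⁻¹
Ordering by g·m⁻²·a⁻¹: copper (6.99) > zinc (5.04)

copper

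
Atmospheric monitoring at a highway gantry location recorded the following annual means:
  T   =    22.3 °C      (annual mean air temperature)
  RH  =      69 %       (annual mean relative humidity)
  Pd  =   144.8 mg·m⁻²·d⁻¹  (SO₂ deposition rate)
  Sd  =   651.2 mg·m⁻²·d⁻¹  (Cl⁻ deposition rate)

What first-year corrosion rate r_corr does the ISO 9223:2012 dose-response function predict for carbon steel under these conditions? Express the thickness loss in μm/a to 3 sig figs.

carbon steel: f(T) = -0.054·(T−10) [T>10 °C] = -0.6642
  sulphur-dioxide contribution → 48.13 μm/a
  chloride contribution → 134.7 μm/a
  total first-year rate 182.8 μm/a

r_corr = 183 μm/a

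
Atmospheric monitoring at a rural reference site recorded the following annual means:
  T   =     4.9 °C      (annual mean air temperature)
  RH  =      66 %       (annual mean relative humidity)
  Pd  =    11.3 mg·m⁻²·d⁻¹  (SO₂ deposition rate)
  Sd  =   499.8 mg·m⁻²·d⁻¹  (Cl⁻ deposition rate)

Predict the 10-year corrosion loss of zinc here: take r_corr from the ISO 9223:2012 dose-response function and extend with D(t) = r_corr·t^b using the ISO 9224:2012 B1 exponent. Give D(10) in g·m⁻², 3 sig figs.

D(10) = 102 g·m⁻²

zinc: f(T) = +0.038·(T−10) [T≤10 °C] = -0.1938
  sulphur-dioxide contribution → 0.6431 μm/a
  chloride contribution → 1.554 μm/a
  total first-year rate 2.197 μm/a
Power-law: D(10) = r_corr · 10^0.813
  D(10) = 2.197 × 10^0.813 = 2.197 × 6.501 = 14.29 μm
  Mass loss = 14.29 μm × 7.14 g/cm³ = 102 g·m⁻²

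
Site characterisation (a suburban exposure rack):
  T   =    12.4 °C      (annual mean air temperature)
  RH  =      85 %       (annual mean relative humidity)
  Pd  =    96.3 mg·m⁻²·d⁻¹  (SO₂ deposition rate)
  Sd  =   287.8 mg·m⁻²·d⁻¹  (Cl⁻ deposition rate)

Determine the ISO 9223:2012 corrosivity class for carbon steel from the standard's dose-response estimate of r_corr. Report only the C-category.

carbon steel: T>10 °C ⇒ hinge -0.054·(12.4−10) = -0.1296
  Pd branch = 1.77·Pd^0.52·e^(0.02·RH+f) = 91.51 μm/a
  Sd branch = 0.102·Sd^0.62·e^(0.033·RH+0.04·T) = 92.65 μm/a
  r_corr = 91.51 + 92.65 = 184.2 μm/a
ISO 9223 Table 2 (carbon steel): 80 < 184 ≤ 200 μm/a ⇒ C5

C5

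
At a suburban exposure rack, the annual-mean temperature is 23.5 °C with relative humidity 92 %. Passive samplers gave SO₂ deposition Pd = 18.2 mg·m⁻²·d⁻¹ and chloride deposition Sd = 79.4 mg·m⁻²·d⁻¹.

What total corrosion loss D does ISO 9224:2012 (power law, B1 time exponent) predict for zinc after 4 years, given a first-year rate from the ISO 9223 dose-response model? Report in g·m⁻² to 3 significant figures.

D(4) = 98.7 g·m⁻²

zinc: T>10 °C ⇒ hinge -0.071·(23.5−10) = -0.9585
  sulphur-dioxide contribution → 1.221 μm/a
  chloride contribution → 3.259 μm/a
  ⇒ r_corr(zinc) = 4.48 μm/a
Power-law: D(4) = r_corr · 4^0.813
  D(4) = 4.48 × 4^0.813 = 4.48 × 3.087 = 13.83 μm
  Mass loss = 13.83 μm × 7.14 g/cm³ = 98.73 g·m⁻²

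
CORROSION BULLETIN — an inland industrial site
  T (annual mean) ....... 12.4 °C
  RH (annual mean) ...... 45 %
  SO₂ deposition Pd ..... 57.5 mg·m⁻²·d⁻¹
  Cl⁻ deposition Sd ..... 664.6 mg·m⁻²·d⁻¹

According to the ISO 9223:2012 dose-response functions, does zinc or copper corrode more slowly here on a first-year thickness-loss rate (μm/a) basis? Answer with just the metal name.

copper

zinc: f(T) = -0.071·(T−10) [T>10 °C] = -0.1704
  SO₂ term: 0.0129·57.5^0.44·exp(0.046·45-0.1704) = 0.5127
  Cl⁻ term: 0.0175·664.6^0.57·exp(0.008·45+0.085·12.4) = 2.924
  r_corr = 0.5127 + 2.924 = 3.437 μm/a
copper: T>10 °C ⇒ hinge -0.080·(12.4−10) = -0.1920
  Pd branch = 0.0053·Pd^0.26·e^(0.059·RH+f) = 0.1784 μm/a
  Sd branch = 0.01025·Sd^0.27·e^(0.036·RH+0.049·T) = 0.5499 μm/a
  r_corr = 0.1784 + 0.5499 = 0.7283 μm/a
Ordering by μm/a: zinc (3.44) > copper (0.728)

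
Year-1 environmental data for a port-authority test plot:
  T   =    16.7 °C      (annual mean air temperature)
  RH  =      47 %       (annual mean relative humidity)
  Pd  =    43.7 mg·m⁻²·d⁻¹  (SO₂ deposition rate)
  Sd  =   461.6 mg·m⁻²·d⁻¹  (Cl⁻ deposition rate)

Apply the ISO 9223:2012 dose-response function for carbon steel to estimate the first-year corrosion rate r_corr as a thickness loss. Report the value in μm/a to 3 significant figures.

carbon steel: f(T) = -0.054·(T−10) [T>10 °C] = -0.3618
  Pd branch = 1.77·Pd^0.52·e^(0.02·RH+f) = 22.5 μm/a
  Cl⁻ term: 0.102·461.6^0.62·exp(0.033·47+0.04·16.7) = 42.09
  r_corr = 22.5 + 42.09 = 64.58 μm/a

r_corr = 64.6 μm/a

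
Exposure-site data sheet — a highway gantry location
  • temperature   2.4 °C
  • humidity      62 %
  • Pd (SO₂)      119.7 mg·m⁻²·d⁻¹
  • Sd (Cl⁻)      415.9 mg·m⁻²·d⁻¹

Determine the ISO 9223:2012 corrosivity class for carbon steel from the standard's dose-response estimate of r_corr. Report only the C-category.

C4

carbon steel: temperature factor f = +0.150·(-7.6) = -1.1400
  SO₂ term: 1.77·119.7^0.52·exp(0.02·62-1.1400) = 23.55
  Cl⁻ term: 0.102·415.9^0.62·exp(0.033·62+0.04·2.4) = 36.53
  sum: 23.55 + 36.53 → r_corr = 60.08 μm/a
ISO 9223 Table 2 (carbon steel): 50 < 60.1 ≤ 80 μm/a ⇒ C4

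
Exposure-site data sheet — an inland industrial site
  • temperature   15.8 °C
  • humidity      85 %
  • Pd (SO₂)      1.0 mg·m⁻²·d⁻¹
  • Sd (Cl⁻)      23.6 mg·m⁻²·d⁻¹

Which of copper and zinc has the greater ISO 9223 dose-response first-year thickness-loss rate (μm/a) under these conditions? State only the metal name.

copper: temperature factor f = -0.080·(5.8) = -0.4640
  SO₂ term: 0.0053·1.0^0.26·exp(0.059·85-0.4640) = 0.5021
  Cl⁻ term: 0.01025·23.6^0.27·exp(0.036·85+0.049·15.8) = 1.113
  r_corr = 0.5021 + 1.113 = 1.615 μm/a
zinc: T>10 °C ⇒ hinge -0.071·(15.8−10) = -0.4118
  Pd branch = 0.0129·Pd^0.44·e^(0.046·RH+f) = 0.4264 μm/a
  Cl⁻ term: 0.0175·23.6^0.57·exp(0.008·85+0.085·15.8) = 0.802
  sum: 0.4264 + 0.802 → r_corr = 1.228 μm/a
Ordering by μm/a: copper (1.62) > zinc (1.23)

copper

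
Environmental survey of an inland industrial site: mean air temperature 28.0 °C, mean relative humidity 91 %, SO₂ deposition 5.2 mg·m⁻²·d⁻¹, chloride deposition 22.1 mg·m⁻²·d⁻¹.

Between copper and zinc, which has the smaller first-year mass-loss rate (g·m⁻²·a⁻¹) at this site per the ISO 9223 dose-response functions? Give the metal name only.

zinc

copper: temperature factor f = -0.080·(18.0) = -1.4400
  sulphur-dioxide contribution → 0.4138 μm/a
  chloride contribution → 2.468 μm/a
  ⇒ r_corr(copper) = 2.882 μm/a
  mass loss = 2.882 μm/a × 8.96 g/cm³ = 25.82 g·m⁻²·a⁻¹
zinc: f(T) = -0.071·(T−10) [T>10 °C] = -1.2780
  sulphur-dioxide contribution → 0.4882 μm/a
  chloride contribution → 2.286 μm/a
  total first-year rate 2.774 μm/a
  mass loss = 2.774 μm/a × 7.14 g/cm³ = 19.81 g·m⁻²·a⁻¹
Ordering by g·m⁻²·a⁻¹: copper (25.8) > zinc (19.8)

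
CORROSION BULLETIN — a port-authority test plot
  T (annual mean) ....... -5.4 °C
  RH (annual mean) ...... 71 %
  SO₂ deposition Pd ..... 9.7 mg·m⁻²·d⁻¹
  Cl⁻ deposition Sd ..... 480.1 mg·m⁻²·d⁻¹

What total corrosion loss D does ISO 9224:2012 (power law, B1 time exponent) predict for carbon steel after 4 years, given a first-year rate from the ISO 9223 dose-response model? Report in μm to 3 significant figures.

carbon steel: temperature factor f = +0.150·(-15.4) = -2.3100
  Pd branch = 1.77·Pd^0.52·e^(0.02·RH+f) = 2.369 μm/a
  Cl⁻ term: 0.102·480.1^0.62·exp(0.033·71+0.04·-5.4) = 39.33
  r_corr = 2.369 + 39.33 = 41.7 μm/a
Power-law: D(4) = r_corr · 4^0.523
  D(4) = 41.7 × 4^0.523 = 41.7 × 2.065 = 86.11 μm

D(4) = 86.1 μm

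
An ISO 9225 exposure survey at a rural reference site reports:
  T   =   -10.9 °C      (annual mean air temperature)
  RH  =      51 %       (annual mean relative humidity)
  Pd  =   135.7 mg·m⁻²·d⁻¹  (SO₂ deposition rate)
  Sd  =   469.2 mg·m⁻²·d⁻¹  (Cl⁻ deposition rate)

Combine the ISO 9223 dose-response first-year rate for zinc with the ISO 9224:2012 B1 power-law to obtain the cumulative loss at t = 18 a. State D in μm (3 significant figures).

zinc: temperature factor f = +0.038·(-20.9) = -0.7942
  Pd branch = 0.0129·Pd^0.44·e^(0.046·RH+f) = 0.5283 μm/a
  Sd branch = 0.0175·Sd^0.57·e^(0.008·RH+0.085·T) = 0.3472 μm/a
  r_corr = 0.5283 + 0.3472 = 0.8754 μm/a
ISO 9224: D(t) = r_corr · t^b with b = 0.813 (zinc, B1)
  D(18) = 0.8754 × 18^0.813 = 0.8754 × 10.48 = 9.178 μm

D(18) = 9.18 μm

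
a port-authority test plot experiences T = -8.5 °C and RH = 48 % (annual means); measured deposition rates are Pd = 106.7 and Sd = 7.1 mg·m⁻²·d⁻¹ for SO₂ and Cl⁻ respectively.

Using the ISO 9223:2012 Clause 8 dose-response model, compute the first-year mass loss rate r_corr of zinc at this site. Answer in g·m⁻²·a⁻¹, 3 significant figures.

r_corr = 3.51 g·m⁻²·a⁻¹

zinc: T≤10 °C ⇒ hinge +0.038·(-8.5−10) = -0.7030
  Pd branch = 0.0129·Pd^0.44·e^(0.046·RH+f) = 0.4535 μm/a
  Cl⁻ term: 0.0175·7.1^0.57·exp(0.008·48+0.085·-8.5) = 0.03813
  r_corr = 0.4535 + 0.03813 = 0.4916 μm/a
Convert to mass loss: 0.4916 μm/a × 7.14 g/cm³ = 3.51 g·m⁻²·a⁻¹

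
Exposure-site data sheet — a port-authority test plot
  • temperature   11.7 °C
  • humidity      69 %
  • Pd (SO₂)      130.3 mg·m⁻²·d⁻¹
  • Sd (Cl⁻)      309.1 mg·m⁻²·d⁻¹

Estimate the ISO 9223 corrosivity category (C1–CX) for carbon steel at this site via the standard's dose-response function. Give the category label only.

C5

carbon steel: temperature factor f = -0.054·(1.7) = -0.0918
  sulphur-dioxide contribution → 80.76 μm/a
  chloride contribution → 55.54 μm/a
  total first-year rate 136.3 μm/a
Category bounds: 80…200 μm/a bracket r_corr ⇒ C5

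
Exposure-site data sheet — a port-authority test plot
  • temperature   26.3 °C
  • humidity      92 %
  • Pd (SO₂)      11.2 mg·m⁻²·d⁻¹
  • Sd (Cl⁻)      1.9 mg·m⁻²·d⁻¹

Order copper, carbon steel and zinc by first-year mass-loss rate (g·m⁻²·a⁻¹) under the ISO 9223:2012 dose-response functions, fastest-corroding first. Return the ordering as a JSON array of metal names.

copper: T>10 °C ⇒ hinge -0.080·(26.3−10) = -1.3040
  sulphur-dioxide contribution → 0.6139 μm/a
  chloride contribution → 1.214 μm/a
  ⇒ r_corr(copper) = 1.827 μm/a
  mass loss = 1.827 μm/a × 8.96 g/cm³ = 16.37 g·m⁻²·a⁻¹
carbon steel: T>10 °C ⇒ hinge -0.054·(26.3−10) = -0.8802
  sulphur-dioxide contribution → 16.23 μm/a
  chloride contribution → 9.054 μm/a
  ⇒ r_corr(carbon steel) = 25.29 μm/a
  mass loss = 25.29 μm/a × 7.85 g/cm³ = 198.5 g·m⁻²·a⁻¹
zinc: f(T) = -0.071·(T−10) [T>10 °C] = -1.1573
  sulphur-dioxide contribution → 0.8083 μm/a
  chloride contribution → 0.4925 μm/a
  total first-year rate 1.301 μm/a
  mass loss = 1.301 μm/a × 7.14 g/cm³ = 9.288 g·m⁻²·a⁻¹
Ordering by g·m⁻²·a⁻¹: carbon steel (199) > copper (16.4) > zinc (9.29)

["carbon steel", "copper", "zinc"]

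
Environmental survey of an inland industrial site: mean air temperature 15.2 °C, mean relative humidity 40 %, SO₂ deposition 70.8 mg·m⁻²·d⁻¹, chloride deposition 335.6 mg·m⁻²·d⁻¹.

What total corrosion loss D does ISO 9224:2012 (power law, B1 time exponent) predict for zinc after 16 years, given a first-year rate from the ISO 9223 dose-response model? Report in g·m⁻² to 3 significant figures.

D(16) = 189 g·m⁻²

zinc: f(T) = -0.071·(T−10) [T>10 °C] = -0.3692
  SO₂ term: 0.0129·70.8^0.44·exp(0.046·40-0.3692) = 0.3659
  Cl⁻ term: 0.0175·335.6^0.57·exp(0.008·40+0.085·15.2) = 2.415
  r_corr = 0.3659 + 2.415 = 2.78 μm/a
ISO 9224: D(t) = r_corr · t^b with b = 0.813 (zinc, B1)
  D(16) = 2.78 × 16^0.813 = 2.78 × 9.527 = 26.49 μm
  Mass loss = 26.49 μm × 7.14 g/cm³ = 189.1 g·m⁻²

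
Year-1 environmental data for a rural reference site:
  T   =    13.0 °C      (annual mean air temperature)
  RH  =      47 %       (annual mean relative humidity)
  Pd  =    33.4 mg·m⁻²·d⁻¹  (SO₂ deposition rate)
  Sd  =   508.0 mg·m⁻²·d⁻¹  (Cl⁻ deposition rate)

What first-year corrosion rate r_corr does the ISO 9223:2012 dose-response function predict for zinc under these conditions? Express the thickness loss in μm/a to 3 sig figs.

zinc: T>10 °C ⇒ hinge -0.071·(13.0−10) = -0.2130
  sulphur-dioxide contribution → 0.4241 μm/a
  chloride contribution → 2.683 μm/a
  total first-year rate 3.107 μm/a

r_corr = 3.11 μm/a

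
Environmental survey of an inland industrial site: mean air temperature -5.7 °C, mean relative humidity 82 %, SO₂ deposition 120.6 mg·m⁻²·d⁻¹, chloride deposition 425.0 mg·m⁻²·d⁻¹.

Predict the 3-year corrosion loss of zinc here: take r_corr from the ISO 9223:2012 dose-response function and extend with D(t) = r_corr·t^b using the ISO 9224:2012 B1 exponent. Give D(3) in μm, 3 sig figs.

D(3) = 7.81 μm

zinc: T≤10 °C ⇒ hinge +0.038·(-5.7−10) = -0.5966
  Pd branch = 0.0129·Pd^0.44·e^(0.046·RH+f) = 2.544 μm/a
  Sd branch = 0.0175·Sd^0.57·e^(0.008·RH+0.085·T) = 0.6542 μm/a
  sum: 2.544 + 0.6542 → r_corr = 3.198 μm/a
ISO 9224: D(t) = r_corr · t^b with b = 0.813 (zinc, B1)
  D(3) = 3.198 × 3^0.813 = 3.198 × 2.443 = 7.812 μm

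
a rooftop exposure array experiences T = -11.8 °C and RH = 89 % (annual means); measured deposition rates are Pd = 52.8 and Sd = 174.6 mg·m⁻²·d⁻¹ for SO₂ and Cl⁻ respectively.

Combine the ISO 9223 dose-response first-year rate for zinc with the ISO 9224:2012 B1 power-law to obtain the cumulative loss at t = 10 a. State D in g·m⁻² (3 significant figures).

zinc: T≤10 °C ⇒ hinge +0.038·(-11.8−10) = -0.8284
  SO₂ term: 0.0129·52.8^0.44·exp(0.046·89-0.8284) = 1.935
  Cl⁻ term: 0.0175·174.6^0.57·exp(0.008·89+0.085·-11.8) = 0.2481
  r_corr = 1.935 + 0.2481 = 2.184 μm/a
ISO 9224: D(t) = r_corr · t^b with b = 0.813 (zinc, B1)
  D(10) = 2.184 × 10^0.813 = 2.184 × 6.501 = 14.2 μm
  Mass loss = 14.2 μm × 7.14 g/cm³ = 101.4 g·m⁻²

D(10) = 101 g·m⁻²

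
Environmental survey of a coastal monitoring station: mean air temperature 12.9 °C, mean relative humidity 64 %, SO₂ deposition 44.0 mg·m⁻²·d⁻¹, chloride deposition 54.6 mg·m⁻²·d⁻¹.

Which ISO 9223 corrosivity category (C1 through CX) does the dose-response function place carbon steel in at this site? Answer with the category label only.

C4

carbon steel: T>10 °C ⇒ hinge -0.054·(12.9−10) = -0.1566
  sulphur-dioxide contribution → 38.95 μm/a
  chloride contribution → 16.86 μm/a
  ⇒ r_corr(carbon steel) = 55.81 μm/a
ISO 9223 Table 2 (carbon steel): 50 < 55.8 ≤ 80 μm/a ⇒ C4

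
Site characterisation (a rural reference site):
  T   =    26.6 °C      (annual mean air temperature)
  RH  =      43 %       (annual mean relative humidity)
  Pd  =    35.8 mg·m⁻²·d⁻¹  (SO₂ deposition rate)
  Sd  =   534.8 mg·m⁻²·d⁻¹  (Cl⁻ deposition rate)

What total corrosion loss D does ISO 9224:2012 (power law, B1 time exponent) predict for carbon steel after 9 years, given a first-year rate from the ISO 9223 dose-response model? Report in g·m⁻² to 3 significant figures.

carbon steel: f(T) = -0.054·(T−10) [T>10 °C] = -0.8964
  Pd branch = 1.77·Pd^0.52·e^(0.02·RH+f) = 10.97 μm/a
  Cl⁻ term: 0.102·534.8^0.62·exp(0.033·43+0.04·26.6) = 60.04
  sum: 10.97 + 60.04 → r_corr = 71.01 μm/a
ISO 9224: D(t) = r_corr · t^b with b = 0.523 (carbon steel, B1)
  D(9) = 71.01 × 9^0.523 = 71.01 × 3.156 = 224.1 μm
  Mass loss = 224.1 μm × 7.85 g/cm³ = 1759 g·m⁻²

D(9) = 1.76e+03 g·m⁻²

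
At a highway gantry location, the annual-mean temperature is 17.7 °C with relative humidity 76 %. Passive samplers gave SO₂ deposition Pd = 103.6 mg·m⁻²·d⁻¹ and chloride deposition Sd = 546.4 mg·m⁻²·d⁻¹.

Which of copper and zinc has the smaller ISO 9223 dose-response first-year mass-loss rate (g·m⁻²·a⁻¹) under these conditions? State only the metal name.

copper

copper: f(T) = -0.080·(T−10) [T>10 °C] = -0.6160
  SO₂ term: 0.0053·103.6^0.26·exp(0.059·76-0.6160) = 0.8475
  Cl⁻ term: 0.01025·546.4^0.27·exp(0.036·76+0.049·17.7) = 2.064
  r_corr = 0.8475 + 2.064 = 2.912 μm/a
  mass loss = 2.912 μm/a × 8.96 g/cm³ = 26.09 g·m⁻²·a⁻¹
zinc: temperature factor f = -0.071·(7.7) = -0.5467
  SO₂ term: 0.0129·103.6^0.44·exp(0.046·76-0.5467) = 1.898
  Sd branch = 0.0175·Sd^0.57·e^(0.008·RH+0.085·T) = 5.259 μm/a
  sum: 1.898 + 5.259 → r_corr = 7.156 μm/a
  mass loss = 7.156 μm/a × 7.14 g/cm³ = 51.1 g·m⁻²·a⁻¹
Ordering by g·m⁻²·a⁻¹: zinc (51.1) > copper (26.1)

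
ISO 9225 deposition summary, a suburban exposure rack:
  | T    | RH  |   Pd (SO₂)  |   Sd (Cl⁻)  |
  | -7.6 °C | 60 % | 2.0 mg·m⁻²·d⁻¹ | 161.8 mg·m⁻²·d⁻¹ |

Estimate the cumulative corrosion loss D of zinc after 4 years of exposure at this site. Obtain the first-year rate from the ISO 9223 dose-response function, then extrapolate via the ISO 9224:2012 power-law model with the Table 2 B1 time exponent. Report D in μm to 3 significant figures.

zinc: f(T) = +0.038·(T−10) [T≤10 °C] = -0.6688
  SO₂ term: 0.0129·2.0^0.44·exp(0.046·60-0.6688) = 0.1417
  Cl⁻ term: 0.0175·161.8^0.57·exp(0.008·60+0.085·-7.6) = 0.2692
  r_corr = 0.1417 + 0.2692 = 0.4108 μm/a
Power-law: D(4) = r_corr · 4^0.813
  D(4) = 0.4108 × 4^0.813 = 0.4108 × 3.087 = 1.268 μm

D(4) = 1.27 μm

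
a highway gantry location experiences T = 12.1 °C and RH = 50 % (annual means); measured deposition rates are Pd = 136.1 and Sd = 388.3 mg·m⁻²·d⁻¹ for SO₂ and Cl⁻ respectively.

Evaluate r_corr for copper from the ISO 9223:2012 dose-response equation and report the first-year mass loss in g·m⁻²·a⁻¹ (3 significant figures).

copper: temperature factor f = -0.080·(2.1) = -0.1680
  sulphur-dioxide contribution → 0.3071 μm/a
  chloride contribution → 0.5611 μm/a
  ⇒ r_corr(copper) = 0.8682 μm/a
Convert to mass loss: 0.8682 μm/a × 8.96 g/cm³ = 7.779 g·m⁻²·a⁻¹

r_corr = 7.78 g·m⁻²·a⁻¹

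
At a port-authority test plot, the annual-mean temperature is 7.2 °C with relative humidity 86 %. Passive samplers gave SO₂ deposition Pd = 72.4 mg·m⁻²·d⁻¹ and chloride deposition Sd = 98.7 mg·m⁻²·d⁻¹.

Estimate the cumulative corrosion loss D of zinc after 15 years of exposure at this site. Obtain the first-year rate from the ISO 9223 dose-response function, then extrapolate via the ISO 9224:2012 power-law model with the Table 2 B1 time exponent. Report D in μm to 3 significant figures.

zinc: T≤10 °C ⇒ hinge +0.038·(7.2−10) = -0.1064
  sulphur-dioxide contribution → 3.988 μm/a
  chloride contribution → 0.8798 μm/a
  total first-year rate 4.868 μm/a
Power-law: D(15) = r_corr · 15^0.813
  D(15) = 4.868 × 15^0.813 = 4.868 × 9.04 = 44 μm

D(15) = 44.0 μm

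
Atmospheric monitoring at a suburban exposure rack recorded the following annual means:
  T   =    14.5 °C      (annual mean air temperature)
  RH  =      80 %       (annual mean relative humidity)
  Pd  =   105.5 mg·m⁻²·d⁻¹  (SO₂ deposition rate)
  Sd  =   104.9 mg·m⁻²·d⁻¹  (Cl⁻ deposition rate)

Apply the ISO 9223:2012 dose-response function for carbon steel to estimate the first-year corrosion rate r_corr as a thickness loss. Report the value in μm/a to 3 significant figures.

r_corr = 123 μm/a

carbon steel: f(T) = -0.054·(T−10) [T>10 °C] = -0.2430
  sulphur-dioxide contribution → 77.52 μm/a
  chloride contribution → 45.7 μm/a
  ⇒ r_corr(carbon steel) = 123.2 μm/a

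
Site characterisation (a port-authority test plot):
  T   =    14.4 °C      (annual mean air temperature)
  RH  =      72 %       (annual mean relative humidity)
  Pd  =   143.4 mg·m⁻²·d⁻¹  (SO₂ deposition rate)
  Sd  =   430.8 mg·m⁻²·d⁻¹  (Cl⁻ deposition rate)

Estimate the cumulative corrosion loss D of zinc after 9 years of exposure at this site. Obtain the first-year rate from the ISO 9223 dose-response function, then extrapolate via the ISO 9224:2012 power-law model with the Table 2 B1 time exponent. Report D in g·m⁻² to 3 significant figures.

zinc: f(T) = -0.071·(T−10) [T>10 °C] = -0.3124
  Pd branch = 0.0129·Pd^0.44·e^(0.046·RH+f) = 2.302 μm/a
  Cl⁻ term: 0.0175·430.8^0.57·exp(0.008·72+0.085·14.4) = 3.36
  sum: 2.302 + 3.36 → r_corr = 5.662 μm/a
Power-law: D(9) = r_corr · 9^0.813
  D(9) = 5.662 × 9^0.813 = 5.662 × 5.968 = 33.79 μm
  Mass loss = 33.79 μm × 7.14 g/cm³ = 241.3 g·m⁻²

D(9) = 241 g·m⁻²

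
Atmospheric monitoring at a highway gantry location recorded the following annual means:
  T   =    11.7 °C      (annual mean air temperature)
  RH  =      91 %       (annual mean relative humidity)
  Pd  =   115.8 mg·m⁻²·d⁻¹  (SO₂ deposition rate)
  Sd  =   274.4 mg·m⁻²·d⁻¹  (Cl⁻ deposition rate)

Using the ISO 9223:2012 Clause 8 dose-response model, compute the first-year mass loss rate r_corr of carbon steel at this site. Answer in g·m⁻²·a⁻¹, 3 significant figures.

r_corr = 1.76e+03 g·m⁻²·a⁻¹

carbon steel: temperature factor f = -0.054·(1.7) = -0.0918
  sulphur-dioxide contribution → 117.9 μm/a
  chloride contribution → 106.6 μm/a
  ⇒ r_corr(carbon steel) = 224.6 μm/a
Convert to mass loss: 224.6 μm/a × 7.85 g/cm³ = 1763 g·m⁻²·a⁻¹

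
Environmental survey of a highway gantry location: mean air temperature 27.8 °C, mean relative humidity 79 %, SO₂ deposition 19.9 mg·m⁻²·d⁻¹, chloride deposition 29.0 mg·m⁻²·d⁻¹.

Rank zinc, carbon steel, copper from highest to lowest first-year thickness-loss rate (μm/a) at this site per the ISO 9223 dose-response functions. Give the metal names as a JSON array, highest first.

zinc: temperature factor f = -0.071·(17.8) = -1.2638
  sulphur-dioxide contribution → 0.5146 μm/a
  chloride contribution → 2.384 μm/a
  ⇒ r_corr(zinc) = 2.899 μm/a
carbon steel: temperature factor f = -0.054·(17.8) = -0.9612
  sulphur-dioxide contribution → 15.56 μm/a
  chloride contribution → 33.92 μm/a
  total first-year rate 49.48 μm/a
copper: temperature factor f = -0.080·(17.8) = -1.4240
  sulphur-dioxide contribution → 0.2936 μm/a
  chloride contribution → 1.707 μm/a
  total first-year rate 2.001 μm/a
Ordering by μm/a: carbon steel (49.5) > zinc (2.9) > copper (2)

["carbon steel", "zinc", "copper"]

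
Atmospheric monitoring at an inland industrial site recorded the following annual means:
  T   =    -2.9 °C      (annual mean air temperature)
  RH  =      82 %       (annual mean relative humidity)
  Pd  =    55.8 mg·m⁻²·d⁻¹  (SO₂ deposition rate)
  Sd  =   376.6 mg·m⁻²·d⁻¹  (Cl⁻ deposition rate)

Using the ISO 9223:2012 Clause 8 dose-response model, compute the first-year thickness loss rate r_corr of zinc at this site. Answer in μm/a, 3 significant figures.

r_corr = 2.79 μm/a

zinc: temperature factor f = +0.038·(-12.9) = -0.4902
  SO₂ term: 0.0129·55.8^0.44·exp(0.046·82-0.4902) = 2.015
  Cl⁻ term: 0.0175·376.6^0.57·exp(0.008·82+0.085·-2.9) = 0.7747
  sum: 2.015 + 0.7747 → r_corr = 2.79 μm/a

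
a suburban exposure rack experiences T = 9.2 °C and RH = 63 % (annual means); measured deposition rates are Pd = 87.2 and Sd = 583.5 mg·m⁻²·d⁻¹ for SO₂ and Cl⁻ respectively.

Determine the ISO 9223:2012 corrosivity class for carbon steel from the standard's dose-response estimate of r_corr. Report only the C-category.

carbon steel: temperature factor f = +0.150·(-0.8) = -0.1200
  sulphur-dioxide contribution → 56.51 μm/a
  chloride contribution → 61.13 μm/a
  total first-year rate 117.6 μm/a
118 μm/a falls in (80, 200] for carbon steel → category C5

C5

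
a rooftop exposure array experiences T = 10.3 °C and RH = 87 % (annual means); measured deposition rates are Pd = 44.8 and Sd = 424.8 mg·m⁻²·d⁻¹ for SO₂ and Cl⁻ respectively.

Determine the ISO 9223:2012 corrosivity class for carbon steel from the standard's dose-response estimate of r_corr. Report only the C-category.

carbon steel: temperature factor f = -0.054·(0.3) = -0.0162
  Pd branch = 1.77·Pd^0.52·e^(0.02·RH+f) = 71.66 μm/a
  Cl⁻ term: 0.102·424.8^0.62·exp(0.033·87+0.04·10.3) = 115.8
  sum: 71.66 + 115.8 → r_corr = 187.5 μm/a
188 μm/a falls in (80, 200] for carbon steel → category C5

C5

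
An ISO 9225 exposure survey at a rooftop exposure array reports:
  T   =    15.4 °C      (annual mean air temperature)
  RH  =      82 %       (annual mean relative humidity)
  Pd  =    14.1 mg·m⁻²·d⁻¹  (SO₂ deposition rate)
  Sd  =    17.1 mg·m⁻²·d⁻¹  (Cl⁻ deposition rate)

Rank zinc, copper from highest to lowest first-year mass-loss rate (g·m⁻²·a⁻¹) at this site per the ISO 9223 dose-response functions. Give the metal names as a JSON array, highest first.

["copper", "zinc"]

zinc: temperature factor f = -0.071·(5.4) = -0.3834
  sulphur-dioxide contribution → 1.224 μm/a
  chloride contribution → 0.6298 μm/a
  ⇒ r_corr(zinc) = 1.854 μm/a
  mass loss = 1.854 μm/a × 7.14 g/cm³ = 13.24 g·m⁻²·a⁻¹
copper: f(T) = -0.080·(T−10) [T>10 °C] = -0.4320
  sulphur-dioxide contribution → 0.8641 μm/a
  chloride contribution → 0.8982 μm/a
  ⇒ r_corr(copper) = 1.762 μm/a
  mass loss = 1.762 μm/a × 8.96 g/cm³ = 15.79 g·m⁻²·a⁻¹
Ordering by g·m⁻²·a⁻¹: copper (15.8) > zinc (13.2)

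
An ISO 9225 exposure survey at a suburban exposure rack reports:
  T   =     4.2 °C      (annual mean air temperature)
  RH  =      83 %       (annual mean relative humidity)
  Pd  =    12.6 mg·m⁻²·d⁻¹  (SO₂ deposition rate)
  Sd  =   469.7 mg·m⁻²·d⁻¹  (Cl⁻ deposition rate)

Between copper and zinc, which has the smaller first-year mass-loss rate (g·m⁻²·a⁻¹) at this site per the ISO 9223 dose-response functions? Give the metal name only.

copper

copper: f(T) = +0.126·(T−10) [T≤10 °C] = -0.7308
  Pd branch = 0.0053·Pd^0.26·e^(0.059·RH+f) = 0.6603 μm/a
  Cl⁻ term: 0.01025·469.7^0.27·exp(0.036·83+0.049·4.2) = 1.316
  r_corr = 0.6603 + 1.316 = 1.976 μm/a
  mass loss = 1.976 μm/a × 8.96 g/cm³ = 17.71 g·m⁻²·a⁻¹
zinc: T≤10 °C ⇒ hinge +0.038·(4.2−10) = -0.2204
  Pd branch = 0.0129·Pd^0.44·e^(0.046·RH+f) = 1.436 μm/a
  Cl⁻ term: 0.0175·469.7^0.57·exp(0.008·83+0.085·4.2) = 1.62
  r_corr = 1.436 + 1.62 = 3.056 μm/a
  mass loss = 3.056 μm/a × 7.14 g/cm³ = 21.82 g·m⁻²·a⁻¹
Ordering by g·m⁻²·a⁻¹: zinc (21.8) > copper (17.7)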